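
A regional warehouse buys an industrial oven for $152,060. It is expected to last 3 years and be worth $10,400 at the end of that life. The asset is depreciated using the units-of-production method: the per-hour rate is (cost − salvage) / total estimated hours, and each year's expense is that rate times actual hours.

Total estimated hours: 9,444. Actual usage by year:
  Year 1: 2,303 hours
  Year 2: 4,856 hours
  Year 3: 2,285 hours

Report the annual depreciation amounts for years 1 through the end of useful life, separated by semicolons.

Depreciable base = $152,060 − $10,400 = $141,660.
Rate = $141,660 / 9,444 hours = $15 per hour.
Year 1: 2,303 × $15 = $34,545. Book value $117,515.
Year 2: 4,856 × $15 = $72,840. Book value $44,675.
Year 3: 2,285 × $15 = $34,275. Book value $10,400.

$34,545; $72,840; $34,275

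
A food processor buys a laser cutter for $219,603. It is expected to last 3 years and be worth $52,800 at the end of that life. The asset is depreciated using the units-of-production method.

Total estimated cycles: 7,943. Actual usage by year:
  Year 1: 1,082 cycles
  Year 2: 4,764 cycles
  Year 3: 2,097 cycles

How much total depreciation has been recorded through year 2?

Depreciable base = $219,603 − $52,800 = $166,803.
Rate = $166,803 / 7,943 cycles = $21 per cycle.
Year 1: 1,082 × $21 = $22,722. Book value $196,881.
Year 2: 4,764 × $21 = $100,044. Book value $96,837.
Accumulated through year 2 = $219,603 − $96,837 = $122,766.

$122,766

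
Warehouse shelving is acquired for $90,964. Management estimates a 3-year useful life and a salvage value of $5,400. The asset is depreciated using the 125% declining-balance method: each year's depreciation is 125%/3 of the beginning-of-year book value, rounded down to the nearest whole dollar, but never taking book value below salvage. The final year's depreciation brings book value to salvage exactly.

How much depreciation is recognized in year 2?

$22,109

Depreciable base = $90,964 − $5,400 = $85,564.
Year 1: ⌊$90,964 × 125%/3⌋ = $37,901. Book value $53,063.
Year 2: ⌊$53,063 × 125%/3⌋ = $22,109. Book value $30,954.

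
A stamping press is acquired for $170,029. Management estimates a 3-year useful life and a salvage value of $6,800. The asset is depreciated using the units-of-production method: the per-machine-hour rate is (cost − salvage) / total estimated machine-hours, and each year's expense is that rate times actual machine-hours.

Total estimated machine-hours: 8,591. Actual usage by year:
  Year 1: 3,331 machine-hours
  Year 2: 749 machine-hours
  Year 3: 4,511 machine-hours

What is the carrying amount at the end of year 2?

$92,509

Depreciable base = $170,029 − $6,800 = $163,229.
Rate = $163,229 / 8,591 machine-hours = $19 per machine-hour.
Year 1: 3,331 × $19 = $63,289. Book value $106,740.
Year 2: 749 × $19 = $14,231. Book value $92,509.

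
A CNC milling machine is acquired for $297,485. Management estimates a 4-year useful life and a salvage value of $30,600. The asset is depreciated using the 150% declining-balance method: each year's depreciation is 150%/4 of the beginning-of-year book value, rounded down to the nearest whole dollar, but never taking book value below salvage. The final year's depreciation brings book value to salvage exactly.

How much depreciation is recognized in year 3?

Depreciable base = $297,485 − $30,600 = $266,885.
Year 1: ⌊$297,485 × 150%/4⌋ = $111,556. Book value $185,929.
Year 2: ⌊$185,929 × 150%/4⌋ = $69,723. Book value $116,206.
Year 3: ⌊$116,206 × 150%/4⌋ = $43,577. Book value $72,629.

$43,577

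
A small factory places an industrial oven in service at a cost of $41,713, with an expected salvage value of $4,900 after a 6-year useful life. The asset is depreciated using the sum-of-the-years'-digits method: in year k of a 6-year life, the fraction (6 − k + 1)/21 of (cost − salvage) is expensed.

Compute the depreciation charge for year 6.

Depreciable base = $41,713 − $4,900 = $36,813.
Sum of the years' digits = 6+5+4+3+2+1 = 21.
Year 1: $36,813 × 6/21 = $10,518. Book value $31,195.
Year 2: $36,813 × 5/21 = $8,765. Book value $22,430.
Year 3: $36,813 × 4/21 = $7,012. Book value $15,418.
Year 4: $36,813 × 3/21 = $5,259. Book value $10,159.
Year 5: $36,813 × 2/21 = $3,506. Book value $6,653.
Year 6: $36,813 × 1/21 = $1,753. Book value $4,900.

$1,753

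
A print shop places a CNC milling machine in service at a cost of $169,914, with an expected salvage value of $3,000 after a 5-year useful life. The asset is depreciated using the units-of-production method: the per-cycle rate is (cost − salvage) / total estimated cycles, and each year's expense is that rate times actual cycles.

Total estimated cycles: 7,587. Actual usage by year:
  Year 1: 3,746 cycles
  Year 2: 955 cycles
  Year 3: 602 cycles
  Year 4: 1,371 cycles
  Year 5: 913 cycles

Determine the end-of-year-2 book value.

$66,492

Depreciable base = $169,914 − $3,000 = $166,914.
Rate = $166,914 / 7,587 cycles = $22 per cycle.
Year 1: 3,746 × $22 = $82,412. Book value $87,502.
Year 2: 955 × $22 = $21,010. Book value $66,492.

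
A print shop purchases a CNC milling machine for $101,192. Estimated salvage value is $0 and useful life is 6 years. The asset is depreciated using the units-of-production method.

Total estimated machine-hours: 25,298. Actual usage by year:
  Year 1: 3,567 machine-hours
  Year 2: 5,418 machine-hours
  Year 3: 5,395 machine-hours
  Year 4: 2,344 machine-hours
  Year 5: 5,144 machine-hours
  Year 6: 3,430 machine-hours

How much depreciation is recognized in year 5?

$20,576

Depreciable base = $101,192 − $0 = $101,192.
Rate = $101,192 / 25,298 machine-hours = $4 per machine-hour.
Year 1: 3,567 × $4 = $14,268. Book value $86,924.
Year 2: 5,418 × $4 = $21,672. Book value $65,252.
Year 3: 5,395 × $4 = $21,580. Book value $43,672.
Year 4: 2,344 × $4 = $9,376. Book value $34,296.
Year 5: 5,144 × $4 = $20,576. Book value $13,720.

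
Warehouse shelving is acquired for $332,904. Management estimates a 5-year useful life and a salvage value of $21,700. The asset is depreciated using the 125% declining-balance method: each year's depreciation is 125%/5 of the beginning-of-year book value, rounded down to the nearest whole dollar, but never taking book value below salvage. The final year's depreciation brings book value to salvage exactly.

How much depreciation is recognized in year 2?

Depreciable base = $332,904 − $21,700 = $311,204.
Year 1: ⌊$332,904 × 125%/5⌋ = $83,226. Book value $249,678.
Year 2: ⌊$249,678 × 125%/5⌋ = $62,419. Book value $187,259.

$62,419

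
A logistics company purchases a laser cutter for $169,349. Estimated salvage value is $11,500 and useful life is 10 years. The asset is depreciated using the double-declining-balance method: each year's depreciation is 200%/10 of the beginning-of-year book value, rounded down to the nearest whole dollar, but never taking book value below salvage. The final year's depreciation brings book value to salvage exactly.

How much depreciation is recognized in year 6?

$11,098

Depreciable base = $169,349 − $11,500 = $157,849.
Year 1: ⌊$169,349 × 200%/10⌋ = $33,869. Book value $135,480.
Year 2: ⌊$135,480 × 200%/10⌋ = $27,096. Book value $108,384.
Year 3: ⌊$108,384 × 200%/10⌋ = $21,676. Book value $86,708.
Year 4: ⌊$86,708 × 200%/10⌋ = $17,341. Book value $69,367.
Year 5: ⌊$69,367 × 200%/10⌋ = $13,873. Book value $55,494.
Year 6: ⌊$55,494 × 200%/10⌋ = $11,098. Book value $44,396.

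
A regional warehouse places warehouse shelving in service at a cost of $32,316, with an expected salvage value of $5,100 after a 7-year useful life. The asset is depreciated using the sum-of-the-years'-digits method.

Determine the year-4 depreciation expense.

Depreciable base = $32,316 − $5,100 = $27,216.
Sum of the years' digits = 7+6+5+4+3+2+1 = 28.
Year 1: $27,216 × 7/28 = $6,804. Book value $25,512.
Year 2: $27,216 × 6/28 = $5,832. Book value $19,680.
Year 3: $27,216 × 5/28 = $4,860. Book value $14,820.
Year 4: $27,216 × 4/28 = $3,888. Book value $10,932.

$3,888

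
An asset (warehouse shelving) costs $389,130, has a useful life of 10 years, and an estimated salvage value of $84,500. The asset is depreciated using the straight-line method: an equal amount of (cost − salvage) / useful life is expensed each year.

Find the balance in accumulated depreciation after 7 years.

$213,241

Depreciable base = $389,130 − $84,500 = $304,630.
Annual expense = $304,630 / 10 = $30,463.
End of year 1: book value $358,667.
End of year 2: book value $328,204.
End of year 3: book value $297,741.
End of year 4: book value $267,278.
End of year 5: book value $236,815.
End of year 6: book value $206,352.
End of year 7: book value $175,889.
Accumulated through year 7 = $389,130 − $175,889 = $213,241.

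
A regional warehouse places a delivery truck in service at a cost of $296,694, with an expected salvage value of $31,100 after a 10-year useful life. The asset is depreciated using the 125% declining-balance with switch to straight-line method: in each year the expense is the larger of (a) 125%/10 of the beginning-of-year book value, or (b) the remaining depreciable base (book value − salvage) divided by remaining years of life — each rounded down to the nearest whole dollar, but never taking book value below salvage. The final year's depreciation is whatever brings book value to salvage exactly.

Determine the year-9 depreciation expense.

$23,803

Depreciable base = $296,694 − $31,100 = $265,594.
Year 1: DB = ⌊$296,694 × 125%/10⌋ = $37,086; SL = ⌊$265,594/10⌋ = $26,559 → take DB $37,086. Book value $259,608.
Year 2: DB = ⌊$259,608 × 125%/10⌋ = $32,451; SL = ⌊$228,508/9⌋ = $25,389 → take DB $32,451. Book value $227,157.
Year 3: DB = ⌊$227,157 × 125%/10⌋ = $28,394; SL = ⌊$196,057/8⌋ = $24,507 → take DB $28,394. Book value $198,763.
Year 4: DB = ⌊$198,763 × 125%/10⌋ = $24,845; SL = ⌊$167,663/7⌋ = $23,951 → take DB $24,845. Book value $173,918.
Year 5: DB = ⌊$173,918 × 125%/10⌋ = $21,739; SL = ⌊$142,818/6⌋ = $23,803 → take SL $23,803. Book value $150,115.
Year 6: DB = ⌊$150,115 × 125%/10⌋ = $18,764; SL = ⌊$119,015/5⌋ = $23,803 → take SL $23,803. Book value $126,312.
Year 7: DB = ⌊$126,312 × 125%/10⌋ = $15,789; SL = ⌊$95,212/4⌋ = $23,803 → take SL $23,803. Book value $102,509.
Year 8: DB = ⌊$102,509 × 125%/10⌋ = $12,813; SL = ⌊$71,409/3⌋ = $23,803 → take SL $23,803. Book value $78,706.
Year 9: DB = ⌊$78,706 × 125%/10⌋ = $9,838; SL = ⌊$47,606/2⌋ = $23,803 → take SL $23,803. Book value $54,903.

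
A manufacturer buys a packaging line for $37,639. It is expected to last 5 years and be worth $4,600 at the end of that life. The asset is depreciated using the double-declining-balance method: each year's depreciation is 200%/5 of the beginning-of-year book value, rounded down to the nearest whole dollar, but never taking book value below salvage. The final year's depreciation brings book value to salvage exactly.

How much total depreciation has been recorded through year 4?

Depreciable base = $37,639 − $4,600 = $33,039.
Year 1: ⌊$37,639 × 200%/5⌋ = $15,055. Book value $22,584.
Year 2: ⌊$22,584 × 200%/5⌋ = $9,033. Book value $13,551.
Year 3: ⌊$13,551 × 200%/5⌋ = $5,420. Book value $8,131.
Year 4: ⌊$8,131 × 200%/5⌋ = $3,252. Book value $4,879.
Accumulated through year 4 = $37,639 − $4,879 = $32,760.

$32,760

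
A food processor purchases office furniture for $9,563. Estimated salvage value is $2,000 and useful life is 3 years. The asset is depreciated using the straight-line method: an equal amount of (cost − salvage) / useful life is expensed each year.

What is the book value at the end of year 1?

Depreciable base = $9,563 − $2,000 = $7,563.
Annual expense = $7,563 / 3 = $2,521.
End of year 1: book value $7,042.

$7,042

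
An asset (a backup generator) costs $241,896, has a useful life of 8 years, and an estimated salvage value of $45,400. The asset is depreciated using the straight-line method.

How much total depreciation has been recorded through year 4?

$98,248

Depreciable base = $241,896 − $45,400 = $196,496.
Annual expense = $196,496 / 8 = $24,562.
End of year 1: book value $217,334.
End of year 2: book value $192,772.
End of year 3: book value $168,210.
End of year 4: book value $143,648.
Accumulated through year 4 = $241,896 − $143,648 = $98,248.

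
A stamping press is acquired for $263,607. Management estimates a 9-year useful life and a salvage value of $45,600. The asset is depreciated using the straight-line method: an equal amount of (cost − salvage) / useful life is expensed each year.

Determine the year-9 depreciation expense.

Depreciable base = $263,607 − $45,600 = $218,007.
Annual expense = $218,007 / 9 = $24,223.

$24,223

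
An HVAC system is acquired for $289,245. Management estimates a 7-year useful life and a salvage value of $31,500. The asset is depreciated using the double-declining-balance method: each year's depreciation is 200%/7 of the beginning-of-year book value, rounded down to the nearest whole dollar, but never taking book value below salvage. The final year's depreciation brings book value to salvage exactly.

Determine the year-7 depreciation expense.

$6,916

Depreciable base = $289,245 − $31,500 = $257,745.
Year 1: ⌊$289,245 × 200%/7⌋ = $82,641. Book value $206,604.
Year 2: ⌊$206,604 × 200%/7⌋ = $59,029. Book value $147,575.
Year 3: ⌊$147,575 × 200%/7⌋ = $42,164. Book value $105,411.
Year 4: ⌊$105,411 × 200%/7⌋ = $30,117. Book value $75,294.
Year 5: ⌊$75,294 × 200%/7⌋ = $21,512. Book value $53,782.
Year 6: ⌊$53,782 × 200%/7⌋ = $15,366. Book value $38,416.
Year 7 (final): $38,416 − $31,500 = $6,916. Book value $31,500.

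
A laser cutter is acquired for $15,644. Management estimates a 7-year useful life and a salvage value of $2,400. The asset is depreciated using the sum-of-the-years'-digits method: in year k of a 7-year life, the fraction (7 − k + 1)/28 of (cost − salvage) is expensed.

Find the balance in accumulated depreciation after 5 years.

$11,825

Depreciable base = $15,644 − $2,400 = $13,244.
Sum of the years' digits = 7+6+5+4+3+2+1 = 28.
Year 1: $13,244 × 7/28 = $3,311. Book value $12,333.
Year 2: $13,244 × 6/28 = $2,838. Book value $9,495.
Year 3: $13,244 × 5/28 = $2,365. Book value $7,130.
Year 4: $13,244 × 4/28 = $1,892. Book value $5,238.
Year 5: $13,244 × 3/28 = $1,419. Book value $3,819.
Accumulated through year 5 = $15,644 − $3,819 = $11,825.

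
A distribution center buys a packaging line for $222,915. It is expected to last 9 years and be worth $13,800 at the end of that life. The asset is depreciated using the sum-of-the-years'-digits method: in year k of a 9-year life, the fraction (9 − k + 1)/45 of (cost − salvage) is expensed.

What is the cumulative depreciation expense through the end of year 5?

Depreciable base = $222,915 − $13,800 = $209,115.
Sum of the years' digits = 9+8+7+6+5+4+3+2+1 = 45.
Year 1: $209,115 × 9/45 = $41,823. Book value $181,092.
Year 2: $209,115 × 8/45 = $37,176. Book value $143,916.
Year 3: $209,115 × 7/45 = $32,529. Book value $111,387.
Year 4: $209,115 × 6/45 = $27,882. Book value $83,505.
Year 5: $209,115 × 5/45 = $23,235. Book value $60,270.
Accumulated through year 5 = $222,915 − $60,270 = $162,645.

$162,645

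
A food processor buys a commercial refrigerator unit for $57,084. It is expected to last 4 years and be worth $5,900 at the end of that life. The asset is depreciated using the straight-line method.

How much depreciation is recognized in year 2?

Depreciable base = $57,084 − $5,900 = $51,184.
Annual expense = $51,184 / 4 = $12,796.

$12,796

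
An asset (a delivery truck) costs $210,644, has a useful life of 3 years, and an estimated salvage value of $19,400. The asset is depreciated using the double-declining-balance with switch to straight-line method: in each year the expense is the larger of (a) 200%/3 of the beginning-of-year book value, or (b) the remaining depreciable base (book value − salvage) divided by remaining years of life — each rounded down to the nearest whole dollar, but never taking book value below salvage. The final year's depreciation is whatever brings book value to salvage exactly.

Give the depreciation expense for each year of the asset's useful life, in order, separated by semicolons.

$140,429; $46,810; $4,005

Depreciable base = $210,644 − $19,400 = $191,244.
Year 1: DB = ⌊$210,644 × 200%/3⌋ = $140,429; SL = ⌊$191,244/3⌋ = $63,748 → take DB $140,429. Book value $70,215.
Year 2: DB = ⌊$70,215 × 200%/3⌋ = $46,810; SL = ⌊$50,815/2⌋ = $25,407 → take DB $46,810. Book value $23,405.
Year 3 (final): $23,405 − $19,400 = $4,005. Book value $19,400.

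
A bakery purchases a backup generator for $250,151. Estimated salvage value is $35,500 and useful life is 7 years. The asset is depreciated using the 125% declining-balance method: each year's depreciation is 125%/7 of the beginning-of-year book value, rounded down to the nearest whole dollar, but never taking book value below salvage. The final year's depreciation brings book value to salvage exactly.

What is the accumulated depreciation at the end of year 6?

Depreciable base = $250,151 − $35,500 = $214,651.
Year 1: ⌊$250,151 × 125%/7⌋ = $44,669. Book value $205,482.
Year 2: ⌊$205,482 × 125%/7⌋ = $36,693. Book value $168,789.
Year 3: ⌊$168,789 × 125%/7⌋ = $30,140. Book value $138,649.
Year 4: ⌊$138,649 × 125%/7⌋ = $24,758. Book value $113,891.
Year 5: ⌊$113,891 × 125%/7⌋ = $20,337. Book value $93,554.
Year 6: ⌊$93,554 × 125%/7⌋ = $16,706. Book value $76,848.
Accumulated through year 6 = $250,151 − $76,848 = $173,303.

$173,303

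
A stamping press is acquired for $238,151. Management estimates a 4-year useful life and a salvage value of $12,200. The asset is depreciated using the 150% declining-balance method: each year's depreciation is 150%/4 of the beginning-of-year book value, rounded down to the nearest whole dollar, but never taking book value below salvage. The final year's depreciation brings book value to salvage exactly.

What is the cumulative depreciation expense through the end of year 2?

Depreciable base = $238,151 − $12,200 = $225,951.
Year 1: ⌊$238,151 × 150%/4⌋ = $89,306. Book value $148,845.
Year 2: ⌊$148,845 × 150%/4⌋ = $55,816. Book value $93,029.
Accumulated through year 2 = $238,151 − $93,029 = $145,122.

$145,122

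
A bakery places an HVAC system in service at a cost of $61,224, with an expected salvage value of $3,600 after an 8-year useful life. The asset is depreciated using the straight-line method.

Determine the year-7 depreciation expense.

Depreciable base = $61,224 − $3,600 = $57,624.
Annual expense = $57,624 / 8 = $7,203.

$7,203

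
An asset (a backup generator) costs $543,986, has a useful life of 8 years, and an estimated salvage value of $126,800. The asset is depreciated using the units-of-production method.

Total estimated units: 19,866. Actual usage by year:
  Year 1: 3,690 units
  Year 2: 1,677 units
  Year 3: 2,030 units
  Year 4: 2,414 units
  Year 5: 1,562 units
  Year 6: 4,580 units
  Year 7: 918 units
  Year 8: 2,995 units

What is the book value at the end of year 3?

Depreciable base = $543,986 − $126,800 = $417,186.
Rate = $417,186 / 19,866 units = $21 per unit.
Year 1: 3,690 × $21 = $77,490. Book value $466,496.
Year 2: 1,677 × $21 = $35,217. Book value $431,279.
Year 3: 2,030 × $21 = $42,630. Book value $388,649.

$388,649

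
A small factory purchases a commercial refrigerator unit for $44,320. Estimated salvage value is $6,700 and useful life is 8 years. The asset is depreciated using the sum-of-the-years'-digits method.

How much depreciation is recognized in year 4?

Depreciable base = $44,320 − $6,700 = $37,620.
Sum of the years' digits = 8+7+6+5+4+3+2+1 = 36.
Year 1: $37,620 × 8/36 = $8,360. Book value $35,960.
Year 2: $37,620 × 7/36 = $7,315. Book value $28,645.
Year 3: $37,620 × 6/36 = $6,270. Book value $22,375.
Year 4: $37,620 × 5/36 = $5,225. Book value $17,150.

$5,225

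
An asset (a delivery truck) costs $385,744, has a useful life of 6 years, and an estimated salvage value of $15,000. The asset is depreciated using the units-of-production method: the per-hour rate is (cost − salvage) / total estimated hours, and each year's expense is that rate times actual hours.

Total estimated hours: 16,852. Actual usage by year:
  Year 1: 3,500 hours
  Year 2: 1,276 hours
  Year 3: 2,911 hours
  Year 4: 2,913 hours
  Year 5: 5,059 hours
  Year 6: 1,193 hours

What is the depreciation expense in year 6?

$26,246

Depreciable base = $385,744 − $15,000 = $370,744.
Rate = $370,744 / 16,852 hours = $22 per hour.
Year 1: 3,500 × $22 = $77,000. Book value $308,744.
Year 2: 1,276 × $22 = $28,072. Book value $280,672.
Year 3: 2,911 × $22 = $64,042. Book value $216,630.
Year 4: 2,913 × $22 = $64,086. Book value $152,544.
Year 5: 5,059 × $22 = $111,298. Book value $41,246.
Year 6: 1,193 × $22 = $26,246. Book value $15,000.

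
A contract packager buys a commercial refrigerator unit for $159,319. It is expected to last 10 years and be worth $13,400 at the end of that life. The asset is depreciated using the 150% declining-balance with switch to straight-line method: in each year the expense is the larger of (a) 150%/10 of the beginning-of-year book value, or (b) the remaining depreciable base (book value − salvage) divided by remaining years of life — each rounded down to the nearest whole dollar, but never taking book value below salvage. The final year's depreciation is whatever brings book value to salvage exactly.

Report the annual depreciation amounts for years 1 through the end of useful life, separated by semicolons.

Depreciable base = $159,319 − $13,400 = $145,919.
Year 1: DB = ⌊$159,319 × 150%/10⌋ = $23,897; SL = ⌊$145,919/10⌋ = $14,591 → take DB $23,897. Book value $135,422.
Year 2: DB = ⌊$135,422 × 150%/10⌋ = $20,313; SL = ⌊$122,022/9⌋ = $13,558 → take DB $20,313. Book value $115,109.
Year 3: DB = ⌊$115,109 × 150%/10⌋ = $17,266; SL = ⌊$101,709/8⌋ = $12,713 → take DB $17,266. Book value $97,843.
Year 4: DB = ⌊$97,843 × 150%/10⌋ = $14,676; SL = ⌊$84,443/7⌋ = $12,063 → take DB $14,676. Book value $83,167.
Year 5: DB = ⌊$83,167 × 150%/10⌋ = $12,475; SL = ⌊$69,767/6⌋ = $11,627 → take DB $12,475. Book value $70,692.
Year 6: DB = ⌊$70,692 × 150%/10⌋ = $10,603; SL = ⌊$57,292/5⌋ = $11,458 → take SL $11,458. Book value $59,234.
Year 7: DB = ⌊$59,234 × 150%/10⌋ = $8,885; SL = ⌊$45,834/4⌋ = $11,458 → take SL $11,458. Book value $47,776.
Year 8: DB = ⌊$47,776 × 150%/10⌋ = $7,166; SL = ⌊$34,376/3⌋ = $11,458 → take SL $11,458. Book value $36,318.
Year 9: DB = ⌊$36,318 × 150%/10⌋ = $5,447; SL = ⌊$22,918/2⌋ = $11,459 → take SL $11,459. Book value $24,859.
Year 10 (final): $24,859 − $13,400 = $11,459. Book value $13,400.

$23,897; $20,313; $17,266; $14,676; $12,475; $11,458; $11,458; $11,458; $11,459; $11,459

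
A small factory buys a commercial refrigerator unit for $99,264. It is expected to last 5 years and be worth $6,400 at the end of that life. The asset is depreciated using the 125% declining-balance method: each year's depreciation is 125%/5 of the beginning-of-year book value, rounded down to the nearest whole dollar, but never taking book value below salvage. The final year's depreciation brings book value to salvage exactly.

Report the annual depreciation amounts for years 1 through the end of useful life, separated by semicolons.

$24,816; $18,612; $13,959; $10,469; $25,008

Depreciable base = $99,264 − $6,400 = $92,864.
Year 1: ⌊$99,264 × 125%/5⌋ = $24,816. Book value $74,448.
Year 2: ⌊$74,448 × 125%/5⌋ = $18,612. Book value $55,836.
Year 3: ⌊$55,836 × 125%/5⌋ = $13,959. Book value $41,877.
Year 4: ⌊$41,877 × 125%/5⌋ = $10,469. Book value $31,408.
Year 5 (final): $31,408 − $6,400 = $25,008. Book value $6,400.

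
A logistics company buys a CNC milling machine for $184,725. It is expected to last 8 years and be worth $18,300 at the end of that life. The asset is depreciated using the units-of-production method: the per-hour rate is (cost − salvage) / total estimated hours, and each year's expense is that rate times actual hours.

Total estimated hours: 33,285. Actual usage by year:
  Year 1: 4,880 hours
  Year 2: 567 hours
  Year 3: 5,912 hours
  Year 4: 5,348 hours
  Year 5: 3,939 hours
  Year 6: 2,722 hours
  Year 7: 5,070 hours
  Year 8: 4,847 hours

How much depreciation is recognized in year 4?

Depreciable base = $184,725 − $18,300 = $166,425.
Rate = $166,425 / 33,285 hours = $5 per hour.
Year 1: 4,880 × $5 = $24,400. Book value $160,325.
Year 2: 567 × $5 = $2,835. Book value $157,490.
Year 3: 5,912 × $5 = $29,560. Book value $127,930.
Year 4: 5,348 × $5 = $26,740. Book value $101,190.

$26,740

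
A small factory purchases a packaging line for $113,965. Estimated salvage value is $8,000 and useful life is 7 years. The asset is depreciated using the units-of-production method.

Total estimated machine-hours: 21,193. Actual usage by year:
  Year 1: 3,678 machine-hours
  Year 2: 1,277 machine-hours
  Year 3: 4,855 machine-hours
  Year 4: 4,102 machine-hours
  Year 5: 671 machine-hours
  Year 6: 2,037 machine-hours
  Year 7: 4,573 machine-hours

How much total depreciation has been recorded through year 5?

$72,915

Depreciable base = $113,965 − $8,000 = $105,965.
Rate = $105,965 / 21,193 machine-hours = $5 per machine-hour.
Year 1: 3,678 × $5 = $18,390. Book value $95,575.
Year 2: 1,277 × $5 = $6,385. Book value $89,190.
Year 3: 4,855 × $5 = $24,275. Book value $64,915.
Year 4: 4,102 × $5 = $20,510. Book value $44,405.
Year 5: 671 × $5 = $3,355. Book value $41,050.
Accumulated through year 5 = $113,965 − $41,050 = $72,915.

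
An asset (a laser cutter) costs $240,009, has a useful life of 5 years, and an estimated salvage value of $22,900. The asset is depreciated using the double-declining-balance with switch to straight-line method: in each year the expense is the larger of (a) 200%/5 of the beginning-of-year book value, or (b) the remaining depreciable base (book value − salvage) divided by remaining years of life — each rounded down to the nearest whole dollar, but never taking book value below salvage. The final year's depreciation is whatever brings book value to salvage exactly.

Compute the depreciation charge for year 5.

$8,206

Depreciable base = $240,009 − $22,900 = $217,109.
Year 1: DB = ⌊$240,009 × 200%/5⌋ = $96,003; SL = ⌊$217,109/5⌋ = $43,421 → take DB $96,003. Book value $144,006.
Year 2: DB = ⌊$144,006 × 200%/5⌋ = $57,602; SL = ⌊$121,106/4⌋ = $30,276 → take DB $57,602. Book value $86,404.
Year 3: DB = ⌊$86,404 × 200%/5⌋ = $34,561; SL = ⌊$63,504/3⌋ = $21,168 → take DB $34,561. Book value $51,843.
Year 4: DB = ⌊$51,843 × 200%/5⌋ = $20,737; SL = ⌊$28,943/2⌋ = $14,471 → take DB $20,737. Book value $31,106.
Year 5 (final): $31,106 − $22,900 = $8,206. Book value $22,900.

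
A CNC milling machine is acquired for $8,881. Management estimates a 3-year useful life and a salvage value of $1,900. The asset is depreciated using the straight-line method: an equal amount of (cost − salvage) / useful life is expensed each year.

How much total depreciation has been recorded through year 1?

$2,327

Depreciable base = $8,881 − $1,900 = $6,981.
Annual expense = $6,981 / 3 = $2,327.
End of year 1: book value $6,554.
Accumulated through year 1 = $8,881 − $6,554 = $2,327.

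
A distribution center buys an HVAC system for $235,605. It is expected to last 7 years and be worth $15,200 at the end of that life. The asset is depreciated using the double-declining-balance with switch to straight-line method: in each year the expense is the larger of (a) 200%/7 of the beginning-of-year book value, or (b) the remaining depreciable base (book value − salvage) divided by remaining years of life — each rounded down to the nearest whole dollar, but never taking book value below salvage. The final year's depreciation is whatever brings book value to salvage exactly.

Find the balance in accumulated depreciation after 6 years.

$206,101

Depreciable base = $235,605 − $15,200 = $220,405.
Year 1: DB = ⌊$235,605 × 200%/7⌋ = $67,315; SL = ⌊$220,405/7⌋ = $31,486 → take DB $67,315. Book value $168,290.
Year 2: DB = ⌊$168,290 × 200%/7⌋ = $48,082; SL = ⌊$153,090/6⌋ = $25,515 → take DB $48,082. Book value $120,208.
Year 3: DB = ⌊$120,208 × 200%/7⌋ = $34,345; SL = ⌊$105,008/5⌋ = $21,001 → take DB $34,345. Book value $85,863.
Year 4: DB = ⌊$85,863 × 200%/7⌋ = $24,532; SL = ⌊$70,663/4⌋ = $17,665 → take DB $24,532. Book value $61,331.
Year 5: DB = ⌊$61,331 × 200%/7⌋ = $17,523; SL = ⌊$46,131/3⌋ = $15,377 → take DB $17,523. Book value $43,808.
Year 6: DB = ⌊$43,808 × 200%/7⌋ = $12,516; SL = ⌊$28,608/2⌋ = $14,304 → take SL $14,304. Book value $29,504.
Accumulated through year 6 = $235,605 − $29,504 = $206,101.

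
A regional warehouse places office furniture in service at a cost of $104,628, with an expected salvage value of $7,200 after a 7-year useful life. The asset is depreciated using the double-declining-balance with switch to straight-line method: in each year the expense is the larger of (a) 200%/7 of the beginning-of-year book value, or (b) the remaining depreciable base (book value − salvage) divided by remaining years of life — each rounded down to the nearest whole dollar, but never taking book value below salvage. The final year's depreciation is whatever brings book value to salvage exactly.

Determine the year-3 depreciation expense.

Depreciable base = $104,628 − $7,200 = $97,428.
Year 1: DB = ⌊$104,628 × 200%/7⌋ = $29,893; SL = ⌊$97,428/7⌋ = $13,918 → take DB $29,893. Book value $74,735.
Year 2: DB = ⌊$74,735 × 200%/7⌋ = $21,352; SL = ⌊$67,535/6⌋ = $11,255 → take DB $21,352. Book value $53,383.
Year 3: DB = ⌊$53,383 × 200%/7⌋ = $15,252; SL = ⌊$46,183/5⌋ = $9,236 → take DB $15,252. Book value $38,131.

$15,252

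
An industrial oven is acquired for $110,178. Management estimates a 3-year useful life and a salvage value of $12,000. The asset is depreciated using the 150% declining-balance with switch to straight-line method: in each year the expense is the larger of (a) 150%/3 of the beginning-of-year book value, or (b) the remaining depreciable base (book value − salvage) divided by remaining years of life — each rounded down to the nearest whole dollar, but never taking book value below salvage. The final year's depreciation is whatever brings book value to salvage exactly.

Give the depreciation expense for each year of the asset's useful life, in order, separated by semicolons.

Depreciable base = $110,178 − $12,000 = $98,178.
Year 1: DB = ⌊$110,178 × 150%/3⌋ = $55,089; SL = ⌊$98,178/3⌋ = $32,726 → take DB $55,089. Book value $55,089.
Year 2: DB = ⌊$55,089 × 150%/3⌋ = $27,544; SL = ⌊$43,089/2⌋ = $21,544 → take DB $27,544. Book value $27,545.
Year 3 (final): $27,545 − $12,000 = $15,545. Book value $12,000.

$55,089; $27,544; $15,545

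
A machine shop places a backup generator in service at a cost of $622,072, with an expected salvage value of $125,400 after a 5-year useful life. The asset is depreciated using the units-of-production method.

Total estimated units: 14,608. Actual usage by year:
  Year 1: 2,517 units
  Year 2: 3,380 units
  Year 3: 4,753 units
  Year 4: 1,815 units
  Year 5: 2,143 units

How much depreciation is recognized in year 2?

$114,920

Depreciable base = $622,072 − $125,400 = $496,672.
Rate = $496,672 / 14,608 units = $34 per unit.
Year 1: 2,517 × $34 = $85,578. Book value $536,494.
Year 2: 3,380 × $34 = $114,920. Book value $421,574.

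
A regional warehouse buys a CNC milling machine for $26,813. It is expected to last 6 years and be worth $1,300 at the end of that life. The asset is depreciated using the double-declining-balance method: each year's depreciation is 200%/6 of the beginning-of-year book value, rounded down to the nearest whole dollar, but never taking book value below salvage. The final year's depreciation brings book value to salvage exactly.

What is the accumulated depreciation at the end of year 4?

Depreciable base = $26,813 − $1,300 = $25,513.
Year 1: ⌊$26,813 × 200%/6⌋ = $8,937. Book value $17,876.
Year 2: ⌊$17,876 × 200%/6⌋ = $5,958. Book value $11,918.
Year 3: ⌊$11,918 × 200%/6⌋ = $3,972. Book value $7,946.
Year 4: ⌊$7,946 × 200%/6⌋ = $2,648. Book value $5,298.
Accumulated through year 4 = $26,813 − $5,298 = $21,515.

$21,515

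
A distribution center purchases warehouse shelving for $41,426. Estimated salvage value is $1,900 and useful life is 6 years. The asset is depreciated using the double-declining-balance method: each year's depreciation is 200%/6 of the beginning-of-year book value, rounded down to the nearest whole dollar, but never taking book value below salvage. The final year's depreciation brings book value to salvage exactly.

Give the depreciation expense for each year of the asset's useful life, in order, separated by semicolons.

$13,808; $9,206; $6,137; $4,091; $2,728; $3,556

Depreciable base = $41,426 − $1,900 = $39,526.
Year 1: ⌊$41,426 × 200%/6⌋ = $13,808. Book value $27,618.
Year 2: ⌊$27,618 × 200%/6⌋ = $9,206. Book value $18,412.
Year 3: ⌊$18,412 × 200%/6⌋ = $6,137. Book value $12,275.
Year 4: ⌊$12,275 × 200%/6⌋ = $4,091. Book value $8,184.
Year 5: ⌊$8,184 × 200%/6⌋ = $2,728. Book value $5,456.
Year 6 (final): $5,456 − $1,900 = $3,556. Book value $1,900.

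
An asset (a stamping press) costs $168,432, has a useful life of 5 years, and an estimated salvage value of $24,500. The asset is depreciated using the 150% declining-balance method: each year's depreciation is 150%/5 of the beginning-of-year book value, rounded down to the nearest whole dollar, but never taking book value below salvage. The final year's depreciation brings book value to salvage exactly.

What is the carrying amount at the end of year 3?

$57,774

Depreciable base = $168,432 − $24,500 = $143,932.
Year 1: ⌊$168,432 × 150%/5⌋ = $50,529. Book value $117,903.
Year 2: ⌊$117,903 × 150%/5⌋ = $35,370. Book value $82,533.
Year 3: ⌊$82,533 × 150%/5⌋ = $24,759. Book value $57,774.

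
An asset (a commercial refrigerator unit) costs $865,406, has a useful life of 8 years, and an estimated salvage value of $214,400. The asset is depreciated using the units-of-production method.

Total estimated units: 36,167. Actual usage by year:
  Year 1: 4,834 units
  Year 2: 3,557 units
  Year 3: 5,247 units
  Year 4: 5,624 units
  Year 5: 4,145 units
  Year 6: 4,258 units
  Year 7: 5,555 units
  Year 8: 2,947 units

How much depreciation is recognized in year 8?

Depreciable base = $865,406 − $214,400 = $651,006.
Rate = $651,006 / 36,167 units = $18 per unit.
Year 1: 4,834 × $18 = $87,012. Book value $778,394.
Year 2: 3,557 × $18 = $64,026. Book value $714,368.
Year 3: 5,247 × $18 = $94,446. Book value $619,922.
Year 4: 5,624 × $18 = $101,232. Book value $518,690.
Year 5: 4,145 × $18 = $74,610. Book value $444,080.
Year 6: 4,258 × $18 = $76,644. Book value $367,436.
Year 7: 5,555 × $18 = $99,990. Book value $267,446.
Year 8: 2,947 × $18 = $53,046. Book value $214,400.

$53,046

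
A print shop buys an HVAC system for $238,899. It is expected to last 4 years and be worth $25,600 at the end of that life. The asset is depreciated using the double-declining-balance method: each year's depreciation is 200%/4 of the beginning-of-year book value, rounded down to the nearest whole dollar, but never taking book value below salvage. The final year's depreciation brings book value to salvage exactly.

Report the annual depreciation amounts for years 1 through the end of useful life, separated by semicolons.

Depreciable base = $238,899 − $25,600 = $213,299.
Year 1: ⌊$238,899 × 200%/4⌋ = $119,449. Book value $119,450.
Year 2: ⌊$119,450 × 200%/4⌋ = $59,725. Book value $59,725.
Year 3: ⌊$59,725 × 200%/4⌋ = $29,862. Book value $29,863.
Year 4 (final): $29,863 − $25,600 = $4,263. Book value $25,600.

$119,449; $59,725; $29,862; $4,263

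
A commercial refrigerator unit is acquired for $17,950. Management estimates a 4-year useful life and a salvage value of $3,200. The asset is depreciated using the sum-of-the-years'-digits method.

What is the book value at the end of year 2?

$7,625

Depreciable base = $17,950 − $3,200 = $14,750.
Sum of the years' digits = 4+3+2+1 = 10.
Year 1: $14,750 × 4/10 = $5,900. Book value $12,050.
Year 2: $14,750 × 3/10 = $4,425. Book value $7,625.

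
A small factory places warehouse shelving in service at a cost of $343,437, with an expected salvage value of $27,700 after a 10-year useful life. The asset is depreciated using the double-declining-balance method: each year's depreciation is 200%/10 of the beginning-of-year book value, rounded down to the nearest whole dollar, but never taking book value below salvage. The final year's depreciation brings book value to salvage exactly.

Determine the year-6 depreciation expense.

$22,507

Depreciable base = $343,437 − $27,700 = $315,737.
Year 1: ⌊$343,437 × 200%/10⌋ = $68,687. Book value $274,750.
Year 2: ⌊$274,750 × 200%/10⌋ = $54,950. Book value $219,800.
Year 3: ⌊$219,800 × 200%/10⌋ = $43,960. Book value $175,840.
Year 4: ⌊$175,840 × 200%/10⌋ = $35,168. Book value $140,672.
Year 5: ⌊$140,672 × 200%/10⌋ = $28,134. Book value $112,538.
Year 6: ⌊$112,538 × 200%/10⌋ = $22,507. Book value $90,031.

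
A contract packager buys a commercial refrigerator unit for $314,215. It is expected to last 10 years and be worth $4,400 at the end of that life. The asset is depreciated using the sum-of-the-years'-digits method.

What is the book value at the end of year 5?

Depreciable base = $314,215 − $4,400 = $309,815.
Sum of the years' digits = 10+9+8+7+6+5+4+3+2+1 = 55.
Year 1: $309,815 × 10/55 = $56,330. Book value $257,885.
Year 2: $309,815 × 9/55 = $50,697. Book value $207,188.
Year 3: $309,815 × 8/55 = $45,064. Book value $162,124.
Year 4: $309,815 × 7/55 = $39,431. Book value $122,693.
Year 5: $309,815 × 6/55 = $33,798. Book value $88,895.

$88,895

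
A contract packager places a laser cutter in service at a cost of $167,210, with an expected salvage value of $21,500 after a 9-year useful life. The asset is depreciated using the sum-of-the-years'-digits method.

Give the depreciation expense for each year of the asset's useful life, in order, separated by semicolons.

$29,142; $25,904; $22,666; $19,428; $16,190; $12,952; $9,714; $6,476; $3,238

Depreciable base = $167,210 − $21,500 = $145,710.
Sum of the years' digits = 9+8+7+6+5+4+3+2+1 = 45.
Year 1: $145,710 × 9/45 = $29,142. Book value $138,068.
Year 2: $145,710 × 8/45 = $25,904. Book value $112,164.
Year 3: $145,710 × 7/45 = $22,666. Book value $89,498.
Year 4: $145,710 × 6/45 = $19,428. Book value $70,070.
Year 5: $145,710 × 5/45 = $16,190. Book value $53,880.
Year 6: $145,710 × 4/45 = $12,952. Book value $40,928.
Year 7: $145,710 × 3/45 = $9,714. Book value $31,214.
Year 8: $145,710 × 2/45 = $6,476. Book value $24,738.
Year 9: $145,710 × 1/45 = $3,238. Book value $21,500.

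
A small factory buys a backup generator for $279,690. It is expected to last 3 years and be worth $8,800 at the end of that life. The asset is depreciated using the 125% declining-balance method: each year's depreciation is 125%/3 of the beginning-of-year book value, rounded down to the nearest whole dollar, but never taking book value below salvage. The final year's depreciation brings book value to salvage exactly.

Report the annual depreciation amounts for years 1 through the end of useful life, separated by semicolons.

Depreciable base = $279,690 − $8,800 = $270,890.
Year 1: ⌊$279,690 × 125%/3⌋ = $116,537. Book value $163,153.
Year 2: ⌊$163,153 × 125%/3⌋ = $67,980. Book value $95,173.
Year 3 (final): $95,173 − $8,800 = $86,373. Book value $8,800.

$116,537; $67,980; $86,373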